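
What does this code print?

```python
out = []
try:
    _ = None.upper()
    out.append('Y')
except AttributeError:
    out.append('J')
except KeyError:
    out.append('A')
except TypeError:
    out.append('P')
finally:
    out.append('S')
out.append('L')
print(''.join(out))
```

Execution trace: 'J' (except AttributeError) → 'S' (finally) → 'L' (after the try/except). Output: JSL

Answer: JSL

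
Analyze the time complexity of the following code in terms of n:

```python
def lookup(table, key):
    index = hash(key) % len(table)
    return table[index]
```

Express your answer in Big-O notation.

This is Hash table lookup (average case). Time complexity: O(1).

Answer: O(1)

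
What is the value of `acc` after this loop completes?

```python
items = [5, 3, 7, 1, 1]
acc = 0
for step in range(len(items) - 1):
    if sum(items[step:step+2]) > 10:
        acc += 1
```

Count windows with sum > 10
`acc` takes the values: 0

Answer: 0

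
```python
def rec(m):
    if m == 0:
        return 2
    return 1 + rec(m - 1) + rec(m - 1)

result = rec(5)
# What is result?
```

rec(m) = 1 + 2·rec(m-1), rec(0)=2. Closed form: (2+1)·2^5 - 1 = 95.

Answer: 95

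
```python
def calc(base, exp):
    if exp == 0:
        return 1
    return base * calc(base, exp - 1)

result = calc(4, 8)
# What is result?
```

calc(4, 8) = 4 * 4 * 4 * 4 * 4 * 4 * 4 * 4 = 65536

Answer: 65536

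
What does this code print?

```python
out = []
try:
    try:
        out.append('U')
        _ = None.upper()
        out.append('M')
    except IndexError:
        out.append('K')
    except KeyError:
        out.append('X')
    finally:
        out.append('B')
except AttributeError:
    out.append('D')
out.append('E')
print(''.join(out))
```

Execution trace: 'U' (try body) → 'B' (finally) → 'D' (outer except AttributeError) → 'E' (after the try/except). Output: UBDE

Answer: UBDE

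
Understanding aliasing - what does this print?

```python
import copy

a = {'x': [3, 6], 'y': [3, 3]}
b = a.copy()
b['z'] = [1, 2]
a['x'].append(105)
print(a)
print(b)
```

Key concept: shallow copy of dict with mutable values.
Step by step:
`a = {'x': [3, 6], 'y': [3, 3]}` → a = {'x': [3, 6], 'y': [3, 3]}
`b = a.copy()` → b = {'x': [3, 6], 'y': [3, 3]}
`b['z'] = [1, 2]` → b = {'x': [3, 6], 'y': [3, 3], 'z': [1, 2]}
`a['x'].append(105)` → a = {'x': [3, 6, 105], 'y': [3, 3]}; b = {'x': [3, 6, 105], 'y': [3, 3], 'z': [1, 2]}
`print(a)` → prints {'x': [3, 6, 105], 'y': [3, 3]}
`print(b)` → prints {'x': [3, 6, 105], 'y': [3, 3], 'z': [1, 2]}

Answer:
{'x': [3, 6, 105], 'y': [3, 3]}
{'x': [3, 6, 105], 'y': [3, 3], 'z': [1, 2]}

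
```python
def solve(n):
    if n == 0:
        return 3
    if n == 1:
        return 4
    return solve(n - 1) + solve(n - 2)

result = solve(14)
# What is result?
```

Build up from base cases: solve(0)=3, solve(1)=4, solve(2)=7, solve(3)=11, solve(4)=18, solve(5)=29, solve(6)=47, ..., solve(14)=2207

Answer: 2207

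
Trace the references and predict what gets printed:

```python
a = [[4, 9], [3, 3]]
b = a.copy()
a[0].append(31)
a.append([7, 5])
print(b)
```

Key concept: shallow copy with nested lists.
Step by step:
`a = [[4, 9], [3, 3]]` → a = [[4, 9], [3, 3]]
`b = a.copy()` → b = [[4, 9], [3, 3]]
`a[0].append(31)` → a = [[4, 9, 31], [3, 3]]; b = [[4, 9, 31], [3, 3]]
`a.append([7, 5])` → a = [[4, 9, 31], [3, 3], [7, 5]]
`print(b)` → prints [[4, 9, 31], [3, 3]]

Answer: [[4, 9, 31], [3, 3]]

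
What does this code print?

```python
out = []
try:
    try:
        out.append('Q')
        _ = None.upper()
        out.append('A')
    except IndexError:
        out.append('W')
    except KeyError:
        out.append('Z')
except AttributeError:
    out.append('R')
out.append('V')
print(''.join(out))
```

Execution trace: 'Q' (inner try body) → 'R' (outer except AttributeError) → 'V' (after the try/except). Output: QRV

Answer: QRV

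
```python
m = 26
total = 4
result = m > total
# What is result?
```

Trace:
`m = 26` → m = 26
`total = 4` → total = 4
`result = m > total` → result = True
So result = True

Answer: True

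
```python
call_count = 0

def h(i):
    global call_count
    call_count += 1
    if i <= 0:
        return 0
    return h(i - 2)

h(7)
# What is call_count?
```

Linear recursion stepping by 2: 5 calls from i=7 down to ≤0.

Answer: 5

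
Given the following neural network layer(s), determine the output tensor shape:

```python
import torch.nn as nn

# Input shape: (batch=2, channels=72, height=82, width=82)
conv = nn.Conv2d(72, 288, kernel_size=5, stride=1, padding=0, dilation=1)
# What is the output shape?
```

Input: (2, 72, 82, 82) -> Output: (2, 288, 78, 78)

Answer: (2, 288, 78, 78)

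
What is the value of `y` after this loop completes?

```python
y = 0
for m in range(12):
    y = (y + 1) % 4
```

Increment mod 4, 12 times = 0
`y` takes the values: 0 → 1 → 2 → 3 → 0 → 1 → 2 → 3 → 0 → 1 → 2 → 3 → 0

Answer: 0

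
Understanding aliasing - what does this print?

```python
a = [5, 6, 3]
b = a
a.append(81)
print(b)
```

Key concept: basic list aliasing.
Step by step:
`a = [5, 6, 3]` → a = [5, 6, 3]
`b = a` → b = [5, 6, 3] (same object as a)
`a.append(81)` → a = [5, 6, 3, 81] (same object as b); b = [5, 6, 3, 81] (same object as a)
`print(b)` → prints [5, 6, 3, 81]

Answer: [5, 6, 3, 81]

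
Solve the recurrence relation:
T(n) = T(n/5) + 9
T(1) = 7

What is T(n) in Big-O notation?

Each step divides n by 5 and adds 9. After log_5(n) steps we reach T(1)=7. So T(n) = 9·log_5(n) + 7 = O(log n).

Answer: O(log n)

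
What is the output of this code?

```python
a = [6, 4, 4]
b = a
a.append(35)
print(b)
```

Key concept: basic list aliasing.
Step by step:
`a = [6, 4, 4]` → a = [6, 4, 4]
`b = a` → b = [6, 4, 4] (same object as a)
`a.append(35)` → a = [6, 4, 4, 35] (same object as b); b = [6, 4, 4, 35] (same object as a)
`print(b)` → prints [6, 4, 4, 35]

Answer: [6, 4, 4, 35]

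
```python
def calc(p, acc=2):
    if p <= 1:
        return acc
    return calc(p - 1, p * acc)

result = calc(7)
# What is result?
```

Accumulator trace (n, acc): (7, 2) -> (6, 14) -> (5, 84) -> (4, 420) -> (3, 1680) -> (2, 5040) -> (1, 10080) -> return 10080

Answer: 10080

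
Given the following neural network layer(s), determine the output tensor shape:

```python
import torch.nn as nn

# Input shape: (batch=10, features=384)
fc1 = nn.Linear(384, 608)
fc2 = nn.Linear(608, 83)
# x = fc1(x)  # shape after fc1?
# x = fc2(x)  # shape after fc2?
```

Input: (10, 384) -> after fc1: (10, 608) -> Output: (10, 83)

Answer: (10, 83)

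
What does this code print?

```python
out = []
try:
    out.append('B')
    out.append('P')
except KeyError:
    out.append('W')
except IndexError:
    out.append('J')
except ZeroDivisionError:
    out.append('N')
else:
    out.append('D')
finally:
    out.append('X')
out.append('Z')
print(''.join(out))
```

Execution trace: 'B' (try body) → 'P' (try body, no exception) → 'D' (else) → 'X' (finally) → 'Z' (after the try/except). Output: BPDXZ

Answer: BPDXZ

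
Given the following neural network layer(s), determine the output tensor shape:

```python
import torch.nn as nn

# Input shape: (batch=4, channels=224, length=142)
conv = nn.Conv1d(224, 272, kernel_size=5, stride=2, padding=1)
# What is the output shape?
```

Input: (4, 224, 142) -> Output: (4, 272, 70)

Answer: (4, 272, 70)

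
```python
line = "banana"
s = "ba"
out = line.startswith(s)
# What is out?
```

Trace:
`line = "banana"` → line = 'banana'
`s = "ba"` → s = 'ba'
`out = line.startswith(s)` → out = True
So out = True

Answer: True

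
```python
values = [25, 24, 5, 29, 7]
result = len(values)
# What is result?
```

Trace:
`values = [25, 24, 5, 29, 7]` → values = [25, 24, 5, 29, 7]
`result = len(values)` → result = 5
So result = 5

Answer: 5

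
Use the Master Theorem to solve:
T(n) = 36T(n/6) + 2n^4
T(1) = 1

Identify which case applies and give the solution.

a=36, b=6, f(n)=2n^4. log_6(36) = 2. Since c=4 > 2 and the regularity condition holds (36(n/6)^4 = (36/6^4)n^4 with 36/6^4 < 1), Case 3 applies: T(n) = Θ(f(n)) = O(n^4).

Answer: O(n^4) - Case 3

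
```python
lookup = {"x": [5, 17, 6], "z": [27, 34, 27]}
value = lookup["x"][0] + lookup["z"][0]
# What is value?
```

Trace:
`lookup = {"x": [5, 17, 6], "z": [27, 34, 27]}` → lookup = {'x': [5, 17, 6], 'z': [27, 34, 27]}
`value = lookup["x"][0] + lookup["z"][0]` → value = 32
So value = 32

Answer: 32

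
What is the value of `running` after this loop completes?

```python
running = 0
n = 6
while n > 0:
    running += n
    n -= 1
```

Sum 6 down to 1
`running` takes the values: 0 → 6 → 11 → 15 → 18 → 20 → 21

Answer: 21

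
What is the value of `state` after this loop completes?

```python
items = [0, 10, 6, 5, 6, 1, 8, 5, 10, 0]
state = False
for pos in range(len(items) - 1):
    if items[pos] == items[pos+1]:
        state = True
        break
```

Check consecutive duplicates in [0, 10, 6, 5, 6, 1, 8, 5, 10, 0]
`state` takes the values: False

Answer: False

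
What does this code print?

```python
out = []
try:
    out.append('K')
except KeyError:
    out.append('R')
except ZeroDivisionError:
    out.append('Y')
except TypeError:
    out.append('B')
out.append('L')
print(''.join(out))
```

Execution trace: 'K' (try body, no exception) → 'L' (after the try/except). Output: KL

Answer: KL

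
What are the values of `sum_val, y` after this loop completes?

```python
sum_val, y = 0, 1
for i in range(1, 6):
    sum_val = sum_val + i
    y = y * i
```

Sum and factorial of 1 to 5
`sum_val, y` takes the values: (0, 1) → (1, 1) → (3, 1) → (3, 2) → (6, 2) → (6, 6) → (10, 6) → (10, 24) → (15, 24) → (15, 120)

Answer: 15, 120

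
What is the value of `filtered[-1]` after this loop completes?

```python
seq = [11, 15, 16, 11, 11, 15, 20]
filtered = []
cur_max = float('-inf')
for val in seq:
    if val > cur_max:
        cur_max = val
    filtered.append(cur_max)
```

Running max ends at 20
`filtered` takes the values: [] → [11] → [11, 15] → [11, 15, 16] → [11, 15, 16, 16] → [11, 15, 16, 16, 16] → [11, 15, 16, 16, 16, 16] → [11, 15, 16, 16, 16, 16, 20]
So `filtered[-1]` = 20

Answer: 20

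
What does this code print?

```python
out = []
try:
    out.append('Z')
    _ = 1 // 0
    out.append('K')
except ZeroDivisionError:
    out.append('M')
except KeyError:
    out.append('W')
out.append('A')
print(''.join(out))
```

Execution trace: 'Z' (try body) → 'M' (except ZeroDivisionError) → 'A' (after the try/except). Output: ZMA

Answer: ZMA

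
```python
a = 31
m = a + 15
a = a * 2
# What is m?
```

Trace:
`a = 31` → a = 31
`m = a + 15` → m = 46
`a = a * 2` → a = 62
So m = 46

Answer: 46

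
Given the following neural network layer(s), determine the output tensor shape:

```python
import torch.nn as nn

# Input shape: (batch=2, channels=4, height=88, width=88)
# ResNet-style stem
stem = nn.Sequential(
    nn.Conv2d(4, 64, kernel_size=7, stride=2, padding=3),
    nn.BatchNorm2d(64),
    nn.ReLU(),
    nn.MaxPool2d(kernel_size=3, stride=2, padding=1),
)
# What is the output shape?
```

Input: (2, 4, 88, 88) -> after Conv2d 7x7 stride=2: (2, 64, 44, 44) -> Output: (2, 64, 22, 22)

Answer: (2, 64, 22, 22)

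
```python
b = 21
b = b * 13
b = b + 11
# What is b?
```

Trace:
`b = 21` → b = 21
`b = b * 13` → b = 273
`b = b + 11` → b = 284
So b = 284

Answer: 284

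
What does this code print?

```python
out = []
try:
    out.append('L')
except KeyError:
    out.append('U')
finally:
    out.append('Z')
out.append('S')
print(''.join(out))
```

Execution trace: 'L' (try body, no exception) → 'Z' (finally) → 'S' (after the try/except). Output: LZS

Answer: LZS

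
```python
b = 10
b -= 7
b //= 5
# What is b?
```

Trace:
`b = 10` → b = 10
`b -= 7` → b = 3
`b //= 5` → b = 0
So b = 0

Answer: 0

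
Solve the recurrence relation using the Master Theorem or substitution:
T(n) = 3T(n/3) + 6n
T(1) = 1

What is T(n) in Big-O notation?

By Master Theorem: a=3, b=3, f(n)=6n. Since log_3(3) = 1 and f(n) = Θ(n^1), Case 2 applies. T(n) = O(n log n).

Answer: O(n log n)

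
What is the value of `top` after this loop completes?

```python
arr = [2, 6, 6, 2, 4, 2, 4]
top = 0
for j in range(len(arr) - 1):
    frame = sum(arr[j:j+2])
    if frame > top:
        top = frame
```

Max sum of 2-element window in [2, 6, 6, 2, 4, 2, 4]
`top` takes the values: 0 → 8 → 12

Answer: 12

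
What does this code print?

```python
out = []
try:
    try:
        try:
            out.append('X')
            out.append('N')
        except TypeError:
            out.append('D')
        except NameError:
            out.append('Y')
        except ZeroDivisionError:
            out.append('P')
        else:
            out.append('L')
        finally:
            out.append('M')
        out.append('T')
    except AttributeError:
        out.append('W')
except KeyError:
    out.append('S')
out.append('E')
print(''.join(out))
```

Execution trace: 'X' (inner try body) → 'N' (inner try body, no exception) → 'L' (inner else) → 'M' (inner finally) → 'T' (try body, no exception) → 'E' (after the try/except). Output: XNLMTE

Answer: XNLMTE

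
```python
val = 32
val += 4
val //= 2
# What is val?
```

Trace:
`val = 32` → val = 32
`val += 4` → val = 36
`val //= 2` → val = 18
So val = 18

Answer: 18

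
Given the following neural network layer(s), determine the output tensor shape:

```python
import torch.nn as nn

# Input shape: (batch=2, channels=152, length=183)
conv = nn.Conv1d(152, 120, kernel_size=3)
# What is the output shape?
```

Input: (2, 152, 183) -> Output: (2, 120, 181)

Answer: (2, 120, 181)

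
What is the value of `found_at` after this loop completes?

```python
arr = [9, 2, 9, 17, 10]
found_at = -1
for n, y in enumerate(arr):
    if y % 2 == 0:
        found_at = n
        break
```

First even number index in [9, 2, 9, 17, 10]
`found_at` takes the values: -1 → 1

Answer: 1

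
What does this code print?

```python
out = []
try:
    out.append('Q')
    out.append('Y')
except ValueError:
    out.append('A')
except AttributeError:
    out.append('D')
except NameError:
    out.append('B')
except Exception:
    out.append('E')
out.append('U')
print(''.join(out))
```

Execution trace: 'Q' (try body) → 'Y' (try body, no exception) → 'U' (after the try/except). Output: QYU

Answer: QYU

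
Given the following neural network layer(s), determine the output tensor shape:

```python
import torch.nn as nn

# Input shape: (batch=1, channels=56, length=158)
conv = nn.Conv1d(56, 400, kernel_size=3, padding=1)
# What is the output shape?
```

Input: (1, 56, 158) -> Output: (1, 400, 158)

Answer: (1, 400, 158)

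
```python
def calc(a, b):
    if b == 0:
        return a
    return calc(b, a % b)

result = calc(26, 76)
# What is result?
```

calc(26, 76) -> calc(76, 26) -> calc(26, 24) -> calc(24, 2) -> calc(2, 0) -> 2

Answer: 2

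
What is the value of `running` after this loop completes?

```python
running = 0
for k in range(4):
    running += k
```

Sum of 0 to 3 = 6
`running` takes the values: 0 → 1 → 3 → 6

Answer: 6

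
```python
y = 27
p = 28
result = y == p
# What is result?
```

Trace:
`y = 27` → y = 27
`p = 28` → p = 28
`result = y == p` → result = False
So result = False

Answer: False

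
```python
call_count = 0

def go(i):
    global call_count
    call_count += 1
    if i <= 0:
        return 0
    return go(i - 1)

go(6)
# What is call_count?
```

Linear recursion stepping by 1: 7 calls from i=6 down to ≤0.

Answer: 7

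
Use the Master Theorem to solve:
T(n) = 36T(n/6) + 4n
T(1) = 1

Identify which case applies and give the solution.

a=36, b=6, f(n)=4n. log_6(36) = 2. Since c=1 < 2, Case 1 applies: T(n) = Θ(n^log_b(a)) = O(n^2).

Answer: O(n^2) - Case 1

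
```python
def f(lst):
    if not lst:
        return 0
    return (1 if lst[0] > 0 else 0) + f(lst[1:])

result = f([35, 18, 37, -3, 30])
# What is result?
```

Count of positive elements in [35, 18, 37, -3, 30] = 4

Answer: 4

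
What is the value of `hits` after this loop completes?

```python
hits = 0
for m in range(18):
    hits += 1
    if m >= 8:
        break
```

Loop breaks when m reaches 8, hits is 9
`hits` takes the values: 0 → 1 → 2 → 3 → 4 → 5 → 6 → 7 → 8 → 9

Answer: 9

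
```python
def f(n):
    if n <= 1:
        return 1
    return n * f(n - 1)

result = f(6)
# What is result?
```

f(6) = 6 * 5 * 4 * 3 * 2 * 1 = 720

Answer: 720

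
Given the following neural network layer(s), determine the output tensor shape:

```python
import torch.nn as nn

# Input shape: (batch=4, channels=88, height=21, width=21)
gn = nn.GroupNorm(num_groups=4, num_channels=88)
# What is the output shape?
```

Input: (4, 88, 21, 21) -> Output: (4, 88, 21, 21)

Answer: (4, 88, 21, 21)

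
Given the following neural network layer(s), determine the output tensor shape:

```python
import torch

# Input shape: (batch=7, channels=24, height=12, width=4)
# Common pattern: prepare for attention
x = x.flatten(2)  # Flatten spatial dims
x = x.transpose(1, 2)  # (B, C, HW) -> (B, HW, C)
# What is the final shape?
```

Input: (7, 24, 12, 4) -> after flatten(2): (7, 24, 48) -> Output: (7, 48, 24)

Answer: (7, 48, 24)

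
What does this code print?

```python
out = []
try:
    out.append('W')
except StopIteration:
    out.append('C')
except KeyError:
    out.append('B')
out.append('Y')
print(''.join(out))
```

Execution trace: 'W' (try body, no exception) → 'Y' (after the try/except). Output: WY

Answer: WY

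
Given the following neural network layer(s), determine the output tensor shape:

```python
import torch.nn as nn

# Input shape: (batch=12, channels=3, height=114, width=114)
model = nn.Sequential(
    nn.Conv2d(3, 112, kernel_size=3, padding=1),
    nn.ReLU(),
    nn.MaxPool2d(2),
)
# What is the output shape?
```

Input: (12, 3, 114, 114) -> after Conv2d: (12, 112, 114, 114) -> after ReLU: (12, 112, 114, 114) -> Output: (12, 112, 57, 57)

Answer: (12, 112, 57, 57)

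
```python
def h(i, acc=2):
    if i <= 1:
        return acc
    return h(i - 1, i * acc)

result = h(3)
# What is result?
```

Accumulator trace (n, acc): (3, 2) -> (2, 6) -> (1, 12) -> return 12

Answer: 12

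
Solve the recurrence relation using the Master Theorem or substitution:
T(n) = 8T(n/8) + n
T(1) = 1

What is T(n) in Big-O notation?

By Master Theorem: a=8, b=8, f(n)=n. Since log_8(8) = 1 and f(n) = Θ(n^1), Case 2 applies. T(n) = O(n log n).

Answer: O(n log n)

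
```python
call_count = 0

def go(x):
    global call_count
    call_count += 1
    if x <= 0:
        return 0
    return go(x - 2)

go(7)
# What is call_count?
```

Linear recursion stepping by 2: 5 calls from x=7 down to ≤0.

Answer: 5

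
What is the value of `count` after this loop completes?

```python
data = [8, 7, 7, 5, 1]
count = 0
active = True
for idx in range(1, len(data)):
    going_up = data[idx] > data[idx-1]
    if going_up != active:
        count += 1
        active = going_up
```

Count direction changes in [8, 7, 7, 5, 1]
`count` takes the values: 0 → 1

Answer: 1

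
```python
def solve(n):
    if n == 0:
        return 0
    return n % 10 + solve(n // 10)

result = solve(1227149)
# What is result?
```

Sum of digits of 1227149: 9 + 4 + 1 + 7 + 2 + 2 + 1 = 26

Answer: 26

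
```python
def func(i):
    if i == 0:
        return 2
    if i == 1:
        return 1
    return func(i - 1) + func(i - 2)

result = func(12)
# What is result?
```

Build up from base cases: func(0)=2, func(1)=1, func(2)=3, func(3)=4, func(4)=7, func(5)=11, func(6)=18, ..., func(12)=322

Answer: 322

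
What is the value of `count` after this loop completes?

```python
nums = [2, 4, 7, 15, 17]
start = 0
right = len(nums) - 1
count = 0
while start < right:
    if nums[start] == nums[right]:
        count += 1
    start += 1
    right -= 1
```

Count matching pairs from ends
`count` takes the values: 0

Answer: 0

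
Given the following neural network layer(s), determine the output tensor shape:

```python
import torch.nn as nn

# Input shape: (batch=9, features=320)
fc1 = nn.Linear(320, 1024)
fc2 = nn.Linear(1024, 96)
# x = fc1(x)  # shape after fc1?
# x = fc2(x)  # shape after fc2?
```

Input: (9, 320) -> after fc1: (9, 1024) -> Output: (9, 96)

Answer: (9, 96)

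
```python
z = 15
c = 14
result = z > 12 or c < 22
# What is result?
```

Trace:
`z = 15` → z = 15
`c = 14` → c = 14
`result = z > 12 or c < 22` → result = True
So result = True

Answer: True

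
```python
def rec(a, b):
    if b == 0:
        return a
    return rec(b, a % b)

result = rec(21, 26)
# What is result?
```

rec(21, 26) -> rec(26, 21) -> rec(21, 5) -> rec(5, 1) -> rec(1, 0) -> 1

Answer: 1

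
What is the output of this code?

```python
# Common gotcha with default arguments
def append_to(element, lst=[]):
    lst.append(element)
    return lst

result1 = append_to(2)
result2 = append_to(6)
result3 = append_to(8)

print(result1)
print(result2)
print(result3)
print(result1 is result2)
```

Key concept: mutable default argument gotcha.
Step by step:
`result1 = append_to(2)` → result1 = [2]
`result2 = append_to(6)` → result1 = [2, 6] (same object as result2); result2 = [2, 6] (same object as result1)
`result3 = append_to(8)` → result1 = [2, 6, 8] (same object as result2, result3); result2 = [2, 6, 8] (same object as result1, result3); result3 = [2, 6, 8] (same object as result1, result2)
`print(result1)` → prints [2, 6, 8]
`print(result2)` → prints [2, 6, 8]
`print(result3)` → prints [2, 6, 8]
`print(result1 is result2)` → prints True

Answer:
[2, 6, 8]
[2, 6, 8]
[2, 6, 8]
True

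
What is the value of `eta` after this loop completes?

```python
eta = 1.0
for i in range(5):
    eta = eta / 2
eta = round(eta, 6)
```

Halving LR 5 times: 1 / 2^5
`eta` takes the values: 1.0 → 0.5 → 0.25 → 0.125 → 0.0625 → 0.03125

Answer: 0.03125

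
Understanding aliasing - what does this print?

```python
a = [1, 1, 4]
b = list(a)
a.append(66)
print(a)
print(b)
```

Key concept: list() constructor creates copy.
Step by step:
`a = [1, 1, 4]` → a = [1, 1, 4]
`b = list(a)` → b = [1, 1, 4]
`a.append(66)` → a = [1, 1, 4, 66]
`print(a)` → prints [1, 1, 4, 66]
`print(b)` → prints [1, 1, 4]

Answer:
[1, 1, 4, 66]
[1, 1, 4]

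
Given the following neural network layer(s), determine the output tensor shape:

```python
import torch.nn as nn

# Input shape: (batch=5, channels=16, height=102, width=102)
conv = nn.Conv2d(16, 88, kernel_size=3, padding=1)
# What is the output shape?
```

Input: (5, 16, 102, 102) -> Output: (5, 88, 102, 102)

Answer: (5, 88, 102, 102)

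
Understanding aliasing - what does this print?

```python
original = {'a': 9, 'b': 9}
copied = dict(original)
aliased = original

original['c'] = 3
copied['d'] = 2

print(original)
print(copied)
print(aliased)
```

Key concept: dict() creates copy, assignment creates alias.
Step by step:
`original = {'a': 9, 'b': 9}` → original = {'a': 9, 'b': 9}
`copied = dict(original)` → copied = {'a': 9, 'b': 9}
`aliased = original` → aliased = {'a': 9, 'b': 9} (same object as original)
`original['c'] = 3` → original = {'a': 9, 'b': 9, 'c': 3} (same object as aliased); aliased = {'a': 9, 'b': 9, 'c': 3} (same object as original)
`copied['d'] = 2` → copied = {'a': 9, 'b': 9, 'd': 2}
`print(original)` → prints {'a': 9, 'b': 9, 'c': 3}
`print(copied)` → prints {'a': 9, 'b': 9, 'd': 2}
`print(aliased)` → prints {'a': 9, 'b': 9, 'c': 3}

Answer:
{'a': 9, 'b': 9, 'c': 3}
{'a': 9, 'b': 9, 'd': 2}
{'a': 9, 'b': 9, 'c': 3}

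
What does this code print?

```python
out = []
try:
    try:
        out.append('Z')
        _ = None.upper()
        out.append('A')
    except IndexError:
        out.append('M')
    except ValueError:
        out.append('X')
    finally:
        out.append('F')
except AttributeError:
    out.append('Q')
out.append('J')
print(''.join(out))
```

Execution trace: 'Z' (try body) → 'F' (finally) → 'Q' (outer except AttributeError) → 'J' (after the try/except). Output: ZFQJ

Answer: ZFQJ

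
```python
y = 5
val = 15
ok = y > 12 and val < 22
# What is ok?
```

Trace:
`y = 5` → y = 5
`val = 15` → val = 15
`ok = y > 12 and val < 22` → ok = False
So ok = False

Answer: False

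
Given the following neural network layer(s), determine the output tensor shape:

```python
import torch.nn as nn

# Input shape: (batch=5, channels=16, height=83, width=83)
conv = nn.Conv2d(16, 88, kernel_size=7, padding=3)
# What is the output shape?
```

Input: (5, 16, 83, 83) -> Output: (5, 88, 83, 83)

Answer: (5, 88, 83, 83)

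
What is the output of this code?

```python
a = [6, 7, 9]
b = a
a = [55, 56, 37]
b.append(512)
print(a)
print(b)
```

Key concept: rebinding vs mutation: a is rebound to a new list, b still points at the original.
Step by step:
`a = [6, 7, 9]` → a = [6, 7, 9]
`b = a` → b = [6, 7, 9] (same object as a)
`a = [55, 56, 37]` → a = [55, 56, 37]
`b.append(512)` → b = [6, 7, 9, 512]
`print(a)` → prints [55, 56, 37]
`print(b)` → prints [6, 7, 9, 512]

Answer:
[55, 56, 37]
[6, 7, 9, 512]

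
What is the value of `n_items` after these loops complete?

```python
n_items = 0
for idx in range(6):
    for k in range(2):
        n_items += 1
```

6 * 2 = 12
`n_items` takes the values: 0 → 1 → 2 → 3 → 4 → 5 → 6 → 7 → 8 → 9 → 10 → 11 → 12

Answer: 12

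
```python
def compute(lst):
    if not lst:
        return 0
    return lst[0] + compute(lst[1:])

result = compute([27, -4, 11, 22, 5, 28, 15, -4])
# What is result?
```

27 + (-4) + 11 + 22 + 5 + 28 + 15 + (-4) + 0 = 100

Answer: 100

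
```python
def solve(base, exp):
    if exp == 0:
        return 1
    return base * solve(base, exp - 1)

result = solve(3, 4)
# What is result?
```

solve(3, 4) = 3 * 3 * 3 * 3 = 81

Answer: 81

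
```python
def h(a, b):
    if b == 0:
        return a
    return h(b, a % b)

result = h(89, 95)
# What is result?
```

h(89, 95) -> h(95, 89) -> h(89, 6) -> h(6, 5) -> h(5, 1) -> h(1, 0) -> 1

Answer: 1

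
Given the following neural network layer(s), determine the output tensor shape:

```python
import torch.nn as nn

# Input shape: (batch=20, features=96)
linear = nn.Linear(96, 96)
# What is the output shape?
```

Input: (20, 96) -> Output: (20, 96)

Answer: (20, 96)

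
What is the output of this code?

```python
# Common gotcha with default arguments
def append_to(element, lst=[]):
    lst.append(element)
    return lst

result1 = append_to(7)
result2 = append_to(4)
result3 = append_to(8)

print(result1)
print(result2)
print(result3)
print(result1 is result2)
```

Key concept: mutable default argument gotcha.
Step by step:
`result1 = append_to(7)` → result1 = [7]
`result2 = append_to(4)` → result1 = [7, 4] (same object as result2); result2 = [7, 4] (same object as result1)
`result3 = append_to(8)` → result1 = [7, 4, 8] (same object as result2, result3); result2 = [7, 4, 8] (same object as result1, result3); result3 = [7, 4, 8] (same object as result1, result2)
`print(result1)` → prints [7, 4, 8]
`print(result2)` → prints [7, 4, 8]
`print(result3)` → prints [7, 4, 8]
`print(result1 is result2)` → prints True

Answer:
[7, 4, 8]
[7, 4, 8]
[7, 4, 8]
True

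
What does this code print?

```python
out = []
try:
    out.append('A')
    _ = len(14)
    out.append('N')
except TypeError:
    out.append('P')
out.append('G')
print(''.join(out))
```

Execution trace: 'A' (try body) → 'P' (except TypeError) → 'G' (after the try/except). Output: APG

Answer: APG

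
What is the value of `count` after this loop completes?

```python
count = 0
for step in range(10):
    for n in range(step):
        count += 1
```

Triangle number: 0+1+2+...+9
`count` takes the values: 0 → 1 → 2 → 3 → 4 → 5 → 6 → 7 → 8 → 9 → 10 → 11 → 12 → 13 → 14 → 15 → 16 → 17 → 18 → 19 → 20 → 21 → 22 → 23 → 24 → 25 → 26 → 27 → 28 → 29 → … → 41 → 42 → 43 → 44 → 45

Answer: 45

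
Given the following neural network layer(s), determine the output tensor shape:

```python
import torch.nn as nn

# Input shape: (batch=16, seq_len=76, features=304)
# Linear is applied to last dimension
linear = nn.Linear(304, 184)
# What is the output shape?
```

Input: (16, 76, 304) -> Output: (16, 76, 184)

Answer: (16, 76, 184)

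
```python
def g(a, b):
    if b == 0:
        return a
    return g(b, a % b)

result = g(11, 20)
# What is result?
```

g(11, 20) -> g(20, 11) -> g(11, 9) -> g(9, 2) -> g(2, 1) -> g(1, 0) -> 1

Answer: 1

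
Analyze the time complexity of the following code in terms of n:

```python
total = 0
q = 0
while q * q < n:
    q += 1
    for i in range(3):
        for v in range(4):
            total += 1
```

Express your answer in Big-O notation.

Each loop level contributes: √n × 1 × 1. Multiplying the contributions gives O(√n).

Answer: O(√n)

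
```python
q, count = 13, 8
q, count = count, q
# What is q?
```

Trace:
`q, count = 13, 8` → q = 13; count = 8
`q, count = count, q` → q = 8; count = 13
So q = 8

Answer: 8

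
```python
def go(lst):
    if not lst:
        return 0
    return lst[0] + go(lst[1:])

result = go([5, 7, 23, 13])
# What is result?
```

5 + 7 + 23 + 13 + 0 = 48

Answer: 48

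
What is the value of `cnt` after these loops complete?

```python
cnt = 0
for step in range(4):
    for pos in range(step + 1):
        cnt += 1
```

Triangle: 1 + 2 + ... + 4
`cnt` takes the values: 0 → 1 → 2 → 3 → 4 → 5 → 6 → 7 → 8 → 9 → 10

Answer: 10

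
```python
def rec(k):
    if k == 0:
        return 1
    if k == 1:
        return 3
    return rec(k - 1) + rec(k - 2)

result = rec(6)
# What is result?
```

Build up from base cases: rec(0)=1, rec(1)=3, rec(2)=4, rec(3)=7, rec(4)=11, rec(5)=18, rec(6)=29

Answer: 29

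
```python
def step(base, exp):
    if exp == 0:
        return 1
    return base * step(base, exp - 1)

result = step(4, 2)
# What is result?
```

step(4, 2) = 4 * 4 = 16

Answer: 16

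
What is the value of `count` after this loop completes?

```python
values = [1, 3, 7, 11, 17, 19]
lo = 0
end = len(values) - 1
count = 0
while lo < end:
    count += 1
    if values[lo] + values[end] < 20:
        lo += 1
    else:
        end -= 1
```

Steps to find pair summing to 20
`count` takes the values: 0 → 1 → 2 → 3 → 4 → 5

Answer: 5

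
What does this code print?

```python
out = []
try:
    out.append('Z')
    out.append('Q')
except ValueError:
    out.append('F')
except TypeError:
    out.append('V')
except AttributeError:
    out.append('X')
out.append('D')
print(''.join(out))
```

Execution trace: 'Z' (try body) → 'Q' (try body, no exception) → 'D' (after the try/except). Output: ZQD

Answer: ZQD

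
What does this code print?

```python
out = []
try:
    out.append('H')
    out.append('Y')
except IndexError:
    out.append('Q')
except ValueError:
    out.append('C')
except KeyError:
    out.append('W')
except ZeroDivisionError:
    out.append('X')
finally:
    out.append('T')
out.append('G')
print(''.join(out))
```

Execution trace: 'H' (try body) → 'Y' (try body, no exception) → 'T' (finally) → 'G' (after the try/except). Output: HYTG

Answer: HYTG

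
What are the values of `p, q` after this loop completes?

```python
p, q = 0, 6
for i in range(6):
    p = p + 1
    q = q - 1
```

p goes 0→6, q goes 6→0
`p, q` takes the values: (0, 6) → (1, 6) → (1, 5) → (2, 5) → (2, 4) → (3, 4) → (3, 3) → (4, 3) → (4, 2) → (5, 2) → (5, 1) → (6, 1) → (6, 0)

Answer: 6, 0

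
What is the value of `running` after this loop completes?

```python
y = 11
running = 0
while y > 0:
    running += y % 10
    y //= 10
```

Sum digits of 11
`running` takes the values: 0 → 1 → 2

Answer: 2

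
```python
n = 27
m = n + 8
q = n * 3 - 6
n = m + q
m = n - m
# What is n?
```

Trace:
`n = 27` → n = 27
`m = n + 8` → m = 35
`q = n * 3 - 6` → q = 75
`n = m + q` → n = 110
`m = n - m` → m = 75
So n = 110

Answer: 110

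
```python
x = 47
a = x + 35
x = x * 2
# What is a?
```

Trace:
`x = 47` → x = 47
`a = x + 35` → a = 82
`x = x * 2` → x = 94
So a = 82

Answer: 82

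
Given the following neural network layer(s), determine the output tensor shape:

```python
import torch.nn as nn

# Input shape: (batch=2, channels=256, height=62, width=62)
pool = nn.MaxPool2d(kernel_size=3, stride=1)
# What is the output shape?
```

Input: (2, 256, 62, 62) -> Output: (2, 256, 60, 60)

Answer: (2, 256, 60, 60)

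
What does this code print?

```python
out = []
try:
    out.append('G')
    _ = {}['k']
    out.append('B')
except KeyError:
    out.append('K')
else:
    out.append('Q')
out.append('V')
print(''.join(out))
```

Execution trace: 'G' (try body) → 'K' (except KeyError) → 'V' (after the try/except). Output: GKV

Answer: GKV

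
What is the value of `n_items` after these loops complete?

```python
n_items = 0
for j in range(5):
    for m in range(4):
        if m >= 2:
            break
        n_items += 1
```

Inner breaks at 2, outer runs 5 times
`n_items` takes the values: 0 → 1 → 2 → 3 → 4 → 5 → 6 → 7 → 8 → 9 → 10

Answer: 10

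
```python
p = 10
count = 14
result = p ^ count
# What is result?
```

Trace:
`p = 10` → p = 10
`count = 14` → count = 14
`result = p ^ count` → result = 4
So result = 4

Answer: 4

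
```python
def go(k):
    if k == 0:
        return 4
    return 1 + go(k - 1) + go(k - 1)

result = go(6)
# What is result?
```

go(k) = 1 + 2·go(k-1), go(0)=4. Closed form: (4+1)·2^6 - 1 = 319.

Answer: 319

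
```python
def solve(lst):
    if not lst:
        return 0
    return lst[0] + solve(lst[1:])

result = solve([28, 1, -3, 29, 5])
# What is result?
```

28 + 1 + (-3) + 29 + 5 + 0 = 60

Answer: 60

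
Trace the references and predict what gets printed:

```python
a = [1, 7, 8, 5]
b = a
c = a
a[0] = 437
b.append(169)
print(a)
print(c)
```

Key concept: multiple aliases.
Step by step:
`a = [1, 7, 8, 5]` → a = [1, 7, 8, 5]
`b = a` → b = [1, 7, 8, 5] (same object as a)
`c = a` → c = [1, 7, 8, 5] (same object as a, b)
`a[0] = 437` → a = [437, 7, 8, 5] (same object as b, c); b = [437, 7, 8, 5] (same object as a, c); c = [437, 7, 8, 5] (same object as a, b)
`b.append(169)` → a = [437, 7, 8, 5, 169] (same object as b, c); b = [437, 7, 8, 5, 169] (same object as a, c); c = [437, 7, 8, 5, 169] (same object as a, b)
`print(a)` → prints [437, 7, 8, 5, 169]
`print(c)` → prints [437, 7, 8, 5, 169]

Answer:
[437, 7, 8, 5, 169]
[437, 7, 8, 5, 169]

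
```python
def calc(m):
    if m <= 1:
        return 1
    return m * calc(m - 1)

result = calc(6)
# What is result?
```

calc(6) = 6 * 5 * 4 * 3 * 2 * 1 = 720

Answer: 720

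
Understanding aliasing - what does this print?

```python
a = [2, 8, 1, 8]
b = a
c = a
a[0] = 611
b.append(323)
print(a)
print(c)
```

Key concept: multiple aliases.
Step by step:
`a = [2, 8, 1, 8]` → a = [2, 8, 1, 8]
`b = a` → b = [2, 8, 1, 8] (same object as a)
`c = a` → c = [2, 8, 1, 8] (same object as a, b)
`a[0] = 611` → a = [611, 8, 1, 8] (same object as b, c); b = [611, 8, 1, 8] (same object as a, c); c = [611, 8, 1, 8] (same object as a, b)
`b.append(323)` → a = [611, 8, 1, 8, 323] (same object as b, c); b = [611, 8, 1, 8, 323] (same object as a, c); c = [611, 8, 1, 8, 323] (same object as a, b)
`print(a)` → prints [611, 8, 1, 8, 323]
`print(c)` → prints [611, 8, 1, 8, 323]

Answer:
[611, 8, 1, 8, 323]
[611, 8, 1, 8, 323]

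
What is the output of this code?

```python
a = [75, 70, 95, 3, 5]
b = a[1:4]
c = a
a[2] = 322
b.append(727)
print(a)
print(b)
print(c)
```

Key concept: slice vs alias.
Step by step:
`a = [75, 70, 95, 3, 5]` → a = [75, 70, 95, 3, 5]
`b = a[1:4]` → b = [70, 95, 3]
`c = a` → c = [75, 70, 95, 3, 5] (same object as a)
`a[2] = 322` → a = [75, 70, 322, 3, 5] (same object as c); c = [75, 70, 322, 3, 5] (same object as a)
`b.append(727)` → b = [70, 95, 3, 727]
`print(a)` → prints [75, 70, 322, 3, 5]
`print(b)` → prints [70, 95, 3, 727]
`print(c)` → prints [75, 70, 322, 3, 5]

Answer:
[75, 70, 322, 3, 5]
[70, 95, 3, 727]
[75, 70, 322, 3, 5]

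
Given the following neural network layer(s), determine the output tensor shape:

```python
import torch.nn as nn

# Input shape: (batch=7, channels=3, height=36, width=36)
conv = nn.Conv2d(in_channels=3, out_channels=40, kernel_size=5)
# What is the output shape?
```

Input: (7, 3, 36, 36) -> Output: (7, 40, 32, 32)

Answer: (7, 40, 32, 32)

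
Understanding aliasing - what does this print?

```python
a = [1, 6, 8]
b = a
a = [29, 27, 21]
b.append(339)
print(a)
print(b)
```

Key concept: rebinding vs mutation: a is rebound to a new list, b still points at the original.
Step by step:
`a = [1, 6, 8]` → a = [1, 6, 8]
`b = a` → b = [1, 6, 8] (same object as a)
`a = [29, 27, 21]` → a = [29, 27, 21]
`b.append(339)` → b = [1, 6, 8, 339]
`print(a)` → prints [29, 27, 21]
`print(b)` → prints [1, 6, 8, 339]

Answer:
[29, 27, 21]
[1, 6, 8, 339]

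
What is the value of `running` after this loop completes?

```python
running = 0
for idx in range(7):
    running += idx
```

Sum of 0 to 6 = 21
`running` takes the values: 0 → 1 → 3 → 6 → 10 → 15 → 21

Answer: 21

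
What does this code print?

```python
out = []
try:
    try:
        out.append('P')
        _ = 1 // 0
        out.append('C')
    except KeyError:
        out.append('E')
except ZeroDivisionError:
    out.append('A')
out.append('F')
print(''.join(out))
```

Execution trace: 'P' (try body) → 'A' (outer except ZeroDivisionError) → 'F' (after the try/except). Output: PAF

Answer: PAF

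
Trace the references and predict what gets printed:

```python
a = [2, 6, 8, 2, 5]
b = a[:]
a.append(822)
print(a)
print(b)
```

Key concept: slice [:] creates copy.
Step by step:
`a = [2, 6, 8, 2, 5]` → a = [2, 6, 8, 2, 5]
`b = a[:]` → b = [2, 6, 8, 2, 5]
`a.append(822)` → a = [2, 6, 8, 2, 5, 822]
`print(a)` → prints [2, 6, 8, 2, 5, 822]
`print(b)` → prints [2, 6, 8, 2, 5]

Answer:
[2, 6, 8, 2, 5, 822]
[2, 6, 8, 2, 5]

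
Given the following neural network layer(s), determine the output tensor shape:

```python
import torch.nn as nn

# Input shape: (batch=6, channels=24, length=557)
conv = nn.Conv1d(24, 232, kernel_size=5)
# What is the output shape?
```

Input: (6, 24, 557) -> Output: (6, 232, 553)

Answer: (6, 232, 553)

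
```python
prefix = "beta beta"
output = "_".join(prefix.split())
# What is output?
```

Trace:
`prefix = "beta beta"` → prefix = 'beta beta'
`output = "_".join(prefix.split())` → output = 'beta_beta'
So output = 'beta_beta'

Answer: 'beta_beta'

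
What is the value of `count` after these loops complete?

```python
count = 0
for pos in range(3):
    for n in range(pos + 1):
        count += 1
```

Triangle: 1 + 2 + ... + 3
`count` takes the values: 0 → 1 → 2 → 3 → 4 → 5 → 6

Answer: 6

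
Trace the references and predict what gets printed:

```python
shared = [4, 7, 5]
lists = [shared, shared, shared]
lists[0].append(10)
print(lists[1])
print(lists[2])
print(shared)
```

Key concept: list of same reference.
Step by step:
`shared = [4, 7, 5]` → shared = [4, 7, 5]
`lists = [shared, shared, shared]` → lists = [[4, 7, 5], [4, 7, 5], [4, 7, 5]]
`lists[0].append(10)` → shared = [4, 7, 5, 10]; lists = [[4, 7, 5, 10], [4, 7, 5, 10], [4, 7, 5, 10]]
`print(lists[1])` → prints [4, 7, 5, 10]
`print(lists[2])` → prints [4, 7, 5, 10]
`print(shared)` → prints [4, 7, 5, 10]

Answer:
[4, 7, 5, 10]
[4, 7, 5, 10]
[4, 7, 5, 10]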